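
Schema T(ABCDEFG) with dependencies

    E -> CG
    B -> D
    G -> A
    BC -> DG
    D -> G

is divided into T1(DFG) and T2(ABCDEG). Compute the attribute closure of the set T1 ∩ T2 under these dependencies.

ADG

T1 ∩ T2 = {DG}.
G → A applies, adding A
Closure: {ADG}.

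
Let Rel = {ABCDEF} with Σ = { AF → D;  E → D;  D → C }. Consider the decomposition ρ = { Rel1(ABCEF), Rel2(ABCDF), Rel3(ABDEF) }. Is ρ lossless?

Yes

Chase test. Columns are ABCDEF; row i has aⱼ where attribute j ∈ Reli, else bᵢⱼ.
Initial tableau (one row per fragment):
  row 1: a1 a2 a3 b14 a5 a6
  row 2: a1 a2 a3 a4 b25 a6
  row 3: a1 a2 b33 a4 a5 a6
Rows 1 and 2 agree on AF; apply AF→D and equate their D entries.
Rows 1 and 3 agree on D; apply D→C and equate their C entries.
Row 1 is now all distinguished symbols — the join is lossless.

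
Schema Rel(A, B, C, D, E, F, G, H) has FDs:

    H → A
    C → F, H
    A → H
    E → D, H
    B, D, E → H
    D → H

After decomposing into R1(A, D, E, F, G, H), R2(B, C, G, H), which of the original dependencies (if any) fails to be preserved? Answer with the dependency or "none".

C → F, H

Check C → F, H: no single fragment contains all of {C, F, H}, and the restricted closure of {C} across the fragments never reaches {F, H}.
H → A is preserved.
A → H is preserved.
E → D, H is preserved.
B, D, E → H is preserved.
D → H is preserved.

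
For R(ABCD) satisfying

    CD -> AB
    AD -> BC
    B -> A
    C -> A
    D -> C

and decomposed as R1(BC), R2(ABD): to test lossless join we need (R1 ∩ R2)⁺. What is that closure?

AB

R1 ∩ R2 = {B}.
B → A applies, adding A
Closure: {AB}.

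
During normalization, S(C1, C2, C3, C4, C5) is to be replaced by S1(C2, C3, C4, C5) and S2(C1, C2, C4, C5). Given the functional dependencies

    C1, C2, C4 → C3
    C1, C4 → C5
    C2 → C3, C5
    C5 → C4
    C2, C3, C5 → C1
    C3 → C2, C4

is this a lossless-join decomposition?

Yes

Common attributes: S1 ∩ S2 = {C2, C4, C5}.
Closure of {C2, C4, C5}: C2 → C3, C5 applies, adding C3; C2, C3, C5 → C1 applies, adding C1. So (C2, C4, C5)⁺ = {C1, C2, C3, C4, C5}.
This closure contains every attribute of S1, so S1 ∩ S2 → S1. The join is lossless.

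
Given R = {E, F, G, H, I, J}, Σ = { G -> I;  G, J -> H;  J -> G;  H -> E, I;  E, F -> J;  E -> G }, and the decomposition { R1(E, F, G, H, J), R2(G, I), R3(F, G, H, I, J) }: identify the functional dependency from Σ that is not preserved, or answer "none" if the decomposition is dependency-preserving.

none

G → I lies within R2.
G, J → H lies within R1.
J → G lies within R1.
H → E, I: restricted closure across fragments reaches E, I.
E, F → J lies within R1.
E → G lies within R1.
Every dependency is enforceable on the fragments, so the decomposition is dependency-preserving.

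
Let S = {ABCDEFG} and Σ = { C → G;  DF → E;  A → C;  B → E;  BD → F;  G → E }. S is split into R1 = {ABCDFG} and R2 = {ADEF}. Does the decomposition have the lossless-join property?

Yes

Common attributes: R1 ∩ R2 = {ADF}.
Closure of {ADF}: DF → E applies, adding E; A → C applies, adding C; C → G applies, adding G. So (ADF)⁺ = {ACDEFG}.
This closure contains every attribute of R2, so R1 ∩ R2 → R2. The join is lossless.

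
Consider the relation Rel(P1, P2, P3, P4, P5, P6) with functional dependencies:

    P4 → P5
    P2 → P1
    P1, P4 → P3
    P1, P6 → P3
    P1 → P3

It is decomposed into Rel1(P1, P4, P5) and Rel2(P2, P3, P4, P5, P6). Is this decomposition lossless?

No

Common attributes: Rel1 ∩ Rel2 = {P4, P5}.
No dependency enlarges {P4, P5}, so (P4, P5)⁺ = {P4, P5}.
The closure contains neither all of Rel1 = {P1, P4, P5} nor all of Rel2 = {P2, P3, P4, P5, P6}, so the common attributes are not a superkey of either fragment. The join is lossy.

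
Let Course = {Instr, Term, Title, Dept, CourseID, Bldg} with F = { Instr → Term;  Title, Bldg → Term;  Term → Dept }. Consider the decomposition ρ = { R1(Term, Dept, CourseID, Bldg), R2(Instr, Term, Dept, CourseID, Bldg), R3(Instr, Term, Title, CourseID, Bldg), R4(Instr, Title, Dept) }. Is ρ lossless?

Yes

Chase test. Columns are Instr, Term, Title, Dept, CourseID, Bldg; row i has aⱼ where attribute j ∈ Ri, else bᵢⱼ.
Initial tableau (one row per fragment):
  row 1: b11 a2 b13 a4 a5 a6
  row 2: a1 a2 b23 a4 a5 a6
  row 3: a1 a2 a3 b34 a5 a6
  row 4: a1 b42 a3 a4 b45 b46
Rows 2 and 4 agree on Instr; apply Instr→Term and equate their Term entries.
Rows 1 and 3 agree on Term; apply Term→Dept and equate their Dept entries.
Row 3 is now all distinguished symbols — the join is lossless.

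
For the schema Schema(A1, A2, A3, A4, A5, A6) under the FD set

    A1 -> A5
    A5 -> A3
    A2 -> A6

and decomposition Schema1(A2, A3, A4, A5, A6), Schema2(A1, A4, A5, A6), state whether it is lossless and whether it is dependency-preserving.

Lossless test: (A4, A5, A6)⁺ = {A3, A4, A5, A6}, which is a superkey of neither fragment — lossy.
Dependency preservation: every FD's attributes lie within a single fragment, so each can be enforced locally — preserved.

lossy but dependency-preserving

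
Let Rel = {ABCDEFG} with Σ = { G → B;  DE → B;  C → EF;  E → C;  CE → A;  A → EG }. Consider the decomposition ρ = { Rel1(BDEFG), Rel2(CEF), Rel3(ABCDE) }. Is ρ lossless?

Chase test. Columns are ABCDEFG; row i has aⱼ where attribute j ∈ Reli, else bᵢⱼ.
Initial tableau (one row per fragment):
  row 1: b11 a2 b13 a4 a5 a6 a7
  row 2: b21 b22 a3 b24 a5 a6 b27
  row 3: a1 a2 a3 a4 a5 b36 b37
Rows 2 and 3 agree on C; apply C→EF and equate their EF entries.
Rows 1 and 2 agree on E; apply E→C and equate their C entries.
Rows 1 and 2 agree on CE; apply CE→A and equate their A entries.
Rows 1 and 3 agree on CE; apply CE→A and equate their A entries.
Rows 1 and 2 agree on A; apply A→EG and equate their EG entries.
Rows 1 and 3 agree on A; apply A→EG and equate their EG entries.
Rows 1 and 2 agree on G; apply G→B and equate their B entries.
Row 1 is now all distinguished symbols — the join is lossless.

Yes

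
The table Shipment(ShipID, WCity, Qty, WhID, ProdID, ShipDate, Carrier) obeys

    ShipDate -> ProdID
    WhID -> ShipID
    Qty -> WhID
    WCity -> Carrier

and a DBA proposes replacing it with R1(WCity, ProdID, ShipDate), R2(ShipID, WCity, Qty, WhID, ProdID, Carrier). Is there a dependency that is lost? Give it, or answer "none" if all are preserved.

none

ShipDate → ProdID lies within R1.
WhID → ShipID lies within R2.
Qty → WhID lies within R2.
WCity → Carrier lies within R2.
Every dependency is enforceable on the fragments, so the decomposition is dependency-preserving.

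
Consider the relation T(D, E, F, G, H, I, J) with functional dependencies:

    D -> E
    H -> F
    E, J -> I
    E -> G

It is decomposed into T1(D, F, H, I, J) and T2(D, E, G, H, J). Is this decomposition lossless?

Yes

Common attributes: T1 ∩ T2 = {D, H, J}.
Closure of {D, H, J}: D → E applies, adding E; H → F applies, adding F; E, J → I applies, adding I; E → G applies, adding G. So (D, H, J)⁺ = {D, E, F, G, H, I, J}.
This closure contains every attribute of T1, so T1 ∩ T2 → T1. The join is lossless.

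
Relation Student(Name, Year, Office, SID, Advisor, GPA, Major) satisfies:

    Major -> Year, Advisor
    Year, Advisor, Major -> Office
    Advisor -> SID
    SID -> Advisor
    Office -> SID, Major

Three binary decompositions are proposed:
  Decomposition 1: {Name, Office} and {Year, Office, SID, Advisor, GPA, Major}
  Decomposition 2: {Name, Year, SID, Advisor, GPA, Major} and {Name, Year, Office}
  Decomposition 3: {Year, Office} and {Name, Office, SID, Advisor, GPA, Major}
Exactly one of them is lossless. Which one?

Decomposition 1: common = {Office}, closure = {Year, Office, SID, Advisor, Major} → lossy.
Decomposition 2: common = {Name, Year}, closure = {Name, Year} → lossy.
Decomposition 3: common = {Office}, closure = {Year, Office, SID, Advisor, Major} → lossless.

Decomposition 3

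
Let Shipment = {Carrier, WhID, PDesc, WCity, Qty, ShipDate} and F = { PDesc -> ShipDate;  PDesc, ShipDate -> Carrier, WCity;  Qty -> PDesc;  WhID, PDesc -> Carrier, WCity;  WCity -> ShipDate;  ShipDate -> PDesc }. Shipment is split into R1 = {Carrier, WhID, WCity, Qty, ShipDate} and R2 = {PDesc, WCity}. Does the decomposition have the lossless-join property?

Common attributes: R1 ∩ R2 = {WCity}.
Closure of {WCity}: WCity → ShipDate applies, adding ShipDate; ShipDate → PDesc applies, adding PDesc; PDesc, ShipDate → Carrier, WCity applies, adding Carrier. So (WCity)⁺ = {Carrier, PDesc, WCity, ShipDate}.
This closure contains every attribute of R2, so R1 ∩ R2 → R2. The join is lossless.

Yes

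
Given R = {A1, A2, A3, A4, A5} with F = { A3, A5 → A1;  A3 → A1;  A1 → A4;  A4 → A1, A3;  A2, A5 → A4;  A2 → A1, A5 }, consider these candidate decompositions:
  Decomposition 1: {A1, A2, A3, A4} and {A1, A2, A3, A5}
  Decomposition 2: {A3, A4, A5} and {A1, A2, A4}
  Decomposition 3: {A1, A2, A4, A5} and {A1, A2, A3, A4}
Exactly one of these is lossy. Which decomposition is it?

Decomposition 1: common = {A1, A2, A3}, closure = {A1, A2, A3, A4, A5} → lossless.
Decomposition 2: common = {A4}, closure = {A1, A3, A4} → lossy.
Decomposition 3: common = {A1, A2, A4}, closure = {A1, A2, A3, A4, A5} → lossless.

Decomposition 2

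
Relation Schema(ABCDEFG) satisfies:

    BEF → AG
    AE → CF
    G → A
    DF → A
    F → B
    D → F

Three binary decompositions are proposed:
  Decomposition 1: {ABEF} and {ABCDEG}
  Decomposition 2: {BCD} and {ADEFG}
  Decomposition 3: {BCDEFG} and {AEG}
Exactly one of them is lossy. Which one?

Decomposition 1: common = {ABE}, closure = {ABCEFG} → lossless.
Decomposition 2: common = {D}, closure = {ABDF} → lossy.
Decomposition 3: common = {EG}, closure = {ABCEFG} → lossless.

Decomposition 2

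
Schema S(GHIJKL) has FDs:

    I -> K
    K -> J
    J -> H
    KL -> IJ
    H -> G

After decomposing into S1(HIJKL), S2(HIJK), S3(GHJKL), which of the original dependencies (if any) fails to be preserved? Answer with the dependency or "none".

I → K lies within S1.
K → J lies within S1.
J → H lies within S1.
KL → IJ lies within S1.
H → G lies within S3.
Every dependency is enforceable on the fragments, so the decomposition is dependency-preserving.

none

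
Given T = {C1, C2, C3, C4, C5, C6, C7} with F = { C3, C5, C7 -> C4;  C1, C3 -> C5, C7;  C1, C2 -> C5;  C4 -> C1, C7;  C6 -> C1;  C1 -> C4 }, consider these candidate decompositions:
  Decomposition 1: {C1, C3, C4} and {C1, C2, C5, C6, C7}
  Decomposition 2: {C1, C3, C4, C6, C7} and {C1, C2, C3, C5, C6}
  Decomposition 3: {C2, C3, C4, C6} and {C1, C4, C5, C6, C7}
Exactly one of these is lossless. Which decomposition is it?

Decomposition 1: common = {C1}, closure = {C1, C4, C7} → lossy.
Decomposition 2: common = {C1, C3, C6}, closure = {C1, C3, C4, C5, C6, C7} → lossless.
Decomposition 3: common = {C4, C6}, closure = {C1, C4, C6, C7} → lossy.

Decomposition 2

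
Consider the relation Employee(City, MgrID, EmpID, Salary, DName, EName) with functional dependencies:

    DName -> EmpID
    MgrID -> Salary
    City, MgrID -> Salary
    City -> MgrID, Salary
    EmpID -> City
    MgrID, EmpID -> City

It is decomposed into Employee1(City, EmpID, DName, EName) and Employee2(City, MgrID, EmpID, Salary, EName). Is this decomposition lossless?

Common attributes: Employee1 ∩ Employee2 = {City, EmpID, EName}.
Closure of {City, EmpID, EName}: City → MgrID, Salary applies, adding MgrID, Salary. So (City, EmpID, EName)⁺ = {City, MgrID, EmpID, Salary, EName}.
This closure contains every attribute of Employee2, so Employee1 ∩ Employee2 → Employee2. The join is lossless.

Yes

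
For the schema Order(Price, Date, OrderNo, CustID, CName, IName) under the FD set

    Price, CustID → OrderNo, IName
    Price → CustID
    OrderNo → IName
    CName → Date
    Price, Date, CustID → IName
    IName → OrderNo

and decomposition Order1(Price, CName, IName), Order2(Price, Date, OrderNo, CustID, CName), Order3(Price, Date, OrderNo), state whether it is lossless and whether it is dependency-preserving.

Lossless test (chase): Rows 1 and 2 agree on Price; apply Price→CustID and equate their CustID entries. Rows 1 and 3 agree on Price; apply Price→CustID and equate their CustID entries. Rows 2 and 3 agree on OrderNo; apply OrderNo→IName and equate their IName entries. Rows 1 and 2 agree on CName; apply CName→Date and equate their Date entries. Rows 1 and 2 agree on Price, Date, CustID; apply Price, Date, CustID→IName and equate their IName entries. Rows 1 and 2 agree on IName; apply IName→OrderNo and equate their OrderNo entries. Row 1 is now all distinguished symbols — the join is lossless.
Dependency preservation: the restricted closure of {OrderNo} across the fragments never reaches {IName}, so OrderNo → IName cannot be enforced without a join — not preserved.

lossless but not dependency-preserving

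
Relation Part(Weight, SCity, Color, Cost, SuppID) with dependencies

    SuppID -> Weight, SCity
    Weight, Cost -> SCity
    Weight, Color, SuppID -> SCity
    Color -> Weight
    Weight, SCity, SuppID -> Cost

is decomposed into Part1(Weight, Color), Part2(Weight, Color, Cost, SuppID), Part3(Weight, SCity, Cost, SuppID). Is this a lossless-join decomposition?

Chase test. Columns are Weight, SCity, Color, Cost, SuppID; row i has aⱼ where attribute j ∈ Parti, else bᵢⱼ.
Initial tableau (one row per fragment):
  row 1: a1 b12 a3 b14 b15
  row 2: a1 b22 a3 a4 a5
  row 3: a1 a2 b33 a4 a5
Rows 2 and 3 agree on SuppID; apply SuppID→Weight, SCity and equate their Weight, SCity entries.
Row 2 is now all distinguished symbols — the join is lossless.

Yes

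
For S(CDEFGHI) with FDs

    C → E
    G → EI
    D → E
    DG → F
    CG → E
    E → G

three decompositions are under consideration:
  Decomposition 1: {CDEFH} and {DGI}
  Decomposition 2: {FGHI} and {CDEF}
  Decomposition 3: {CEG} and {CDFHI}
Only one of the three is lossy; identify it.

Decomposition 1: common = {D}, closure = {DEFGI} → lossless.
Decomposition 2: common = {F}, closure = {F} → lossy.
Decomposition 3: common = {C}, closure = {CEGI} → lossless.

Decomposition 2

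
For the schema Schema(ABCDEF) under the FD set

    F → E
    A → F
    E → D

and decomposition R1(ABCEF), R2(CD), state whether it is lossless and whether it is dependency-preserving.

Lossless test: (C)⁺ = {C}, which is a superkey of neither fragment — lossy.
Dependency preservation: the restricted closure of {E} across the fragments never reaches {D}, so E → D cannot be enforced without a join — not preserved.

lossy and not dependency-preserving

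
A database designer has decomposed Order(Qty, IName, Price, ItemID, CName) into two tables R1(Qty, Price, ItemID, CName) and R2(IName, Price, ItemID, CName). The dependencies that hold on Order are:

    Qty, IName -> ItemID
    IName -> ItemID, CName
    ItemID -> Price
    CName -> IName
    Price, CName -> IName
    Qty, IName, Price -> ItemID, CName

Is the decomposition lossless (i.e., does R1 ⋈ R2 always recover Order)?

Yes

Common attributes: R1 ∩ R2 = {Price, ItemID, CName}.
Closure of {Price, ItemID, CName}: CName → IName applies, adding IName. So (Price, ItemID, CName)⁺ = {IName, Price, ItemID, CName}.
This closure contains every attribute of R2, so R1 ∩ R2 → R2. The join is lossless.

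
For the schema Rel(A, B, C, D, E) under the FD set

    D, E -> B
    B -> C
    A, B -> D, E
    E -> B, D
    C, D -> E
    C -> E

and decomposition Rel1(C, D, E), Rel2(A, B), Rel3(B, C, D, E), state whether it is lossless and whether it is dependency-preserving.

lossless and dependency-preserving

Lossless test (chase): Rows 1 and 3 agree on D, E; apply D, E→B and equate their B entries. Rows 1 and 2 agree on B; apply B→C and equate their C entries. Rows 1 and 2 agree on C; apply C→E and equate their E entries. Rows 1 and 2 agree on E; apply E→B, D and equate their B, D entries. Row 2 is now all distinguished symbols — the join is lossless.
Dependency preservation: A, B → D, E is not contained in any single fragment, but the restricted closure of its left-hand side across the fragments still reaches the right-hand side; the remaining FDs each lie inside some fragment. All dependencies are preserved.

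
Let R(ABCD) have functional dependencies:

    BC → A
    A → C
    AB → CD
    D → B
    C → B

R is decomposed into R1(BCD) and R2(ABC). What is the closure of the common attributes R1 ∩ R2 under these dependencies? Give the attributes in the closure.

R1 ∩ R2 = {BC}.
BC → A applies, adding A
AB → CD applies, adding D
Closure: {ABCD}.

ABCD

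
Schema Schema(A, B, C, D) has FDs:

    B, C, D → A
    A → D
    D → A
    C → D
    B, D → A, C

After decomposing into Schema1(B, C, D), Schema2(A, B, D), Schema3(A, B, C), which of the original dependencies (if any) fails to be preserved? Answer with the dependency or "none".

none

B, C, D → A: restricted closure across fragments reaches A.
A → D lies within Schema2.
D → A lies within Schema2.
C → D lies within Schema1.
B, D → A, C: restricted closure across fragments reaches A, C.
Every dependency is enforceable on the fragments, so the decomposition is dependency-preserving.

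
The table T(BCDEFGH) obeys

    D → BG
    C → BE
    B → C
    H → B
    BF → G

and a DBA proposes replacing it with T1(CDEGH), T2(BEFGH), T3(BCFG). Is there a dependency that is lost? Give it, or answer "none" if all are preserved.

D → BG: restricted closure across fragments reaches BG.
C → BE: restricted closure across fragments reaches BE.
B → C lies within T3.
H → B lies within T2.
BF → G lies within T2.
Every dependency is enforceable on the fragments, so the decomposition is dependency-preserving.

none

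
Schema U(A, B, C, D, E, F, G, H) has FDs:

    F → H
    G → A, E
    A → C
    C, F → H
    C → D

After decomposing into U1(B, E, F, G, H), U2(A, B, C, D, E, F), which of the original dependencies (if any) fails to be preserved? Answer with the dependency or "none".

Check G → A, E: no single fragment contains all of {A, E, G}, and the restricted closure of {G} across the fragments never reaches {A, E}.
F → H is preserved.
A → C is preserved.
C, F → H is preserved.
C → D is preserved.

G → A, E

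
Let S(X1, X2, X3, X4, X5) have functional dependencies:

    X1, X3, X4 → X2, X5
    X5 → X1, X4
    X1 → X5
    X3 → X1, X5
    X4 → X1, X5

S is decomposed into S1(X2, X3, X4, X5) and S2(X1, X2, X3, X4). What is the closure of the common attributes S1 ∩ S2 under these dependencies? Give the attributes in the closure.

S1 ∩ S2 = {X2, X3, X4}.
X3 → X1, X5 applies, adding X1, X5
Closure: {X1, X2, X3, X4, X5}.

X1, X2, X3, X4, X5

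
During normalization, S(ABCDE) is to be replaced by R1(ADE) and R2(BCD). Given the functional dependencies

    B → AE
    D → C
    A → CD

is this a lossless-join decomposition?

No

Common attributes: R1 ∩ R2 = {D}.
Closure of {D}: D → C applies, adding C. So (D)⁺ = {CD}.
The closure contains neither all of R1 = {ADE} nor all of R2 = {BCD}, so the common attributes are not a superkey of either fragment. The join is lossy.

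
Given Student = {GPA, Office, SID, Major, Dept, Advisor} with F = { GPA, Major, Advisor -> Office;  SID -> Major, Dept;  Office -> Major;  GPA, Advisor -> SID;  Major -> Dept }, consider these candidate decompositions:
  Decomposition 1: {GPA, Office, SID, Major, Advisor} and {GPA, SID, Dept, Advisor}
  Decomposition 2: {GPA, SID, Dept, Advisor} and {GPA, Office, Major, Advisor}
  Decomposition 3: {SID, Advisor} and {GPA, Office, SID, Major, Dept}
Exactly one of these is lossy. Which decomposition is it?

Decomposition 3

Decomposition 1: common = {GPA, SID, Advisor}, closure = {GPA, Office, SID, Major, Dept, Advisor} → lossless.
Decomposition 2: common = {GPA, Advisor}, closure = {GPA, Office, SID, Major, Dept, Advisor} → lossless.
Decomposition 3: common = {SID}, closure = {SID, Major, Dept} → lossy.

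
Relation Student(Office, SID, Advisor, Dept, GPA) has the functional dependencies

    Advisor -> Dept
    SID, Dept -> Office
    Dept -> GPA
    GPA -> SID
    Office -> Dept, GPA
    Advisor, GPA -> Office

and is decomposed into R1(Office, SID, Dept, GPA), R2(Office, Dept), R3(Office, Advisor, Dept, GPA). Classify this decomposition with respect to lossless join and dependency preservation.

Lossless test (chase): Rows 1 and 2 agree on Dept; apply Dept→GPA and equate their GPA entries. Rows 1 and 2 agree on GPA; apply GPA→SID and equate their SID entries. Rows 1 and 3 agree on GPA; apply GPA→SID and equate their SID entries. Row 3 is now all distinguished symbols — the join is lossless.
Dependency preservation: every FD's attributes lie within a single fragment, so each can be enforced locally — preserved.

lossless and dependency-preserving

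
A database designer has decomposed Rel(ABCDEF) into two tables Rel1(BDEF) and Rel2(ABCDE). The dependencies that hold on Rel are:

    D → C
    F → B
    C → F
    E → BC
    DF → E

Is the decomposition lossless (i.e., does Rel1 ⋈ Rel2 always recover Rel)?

Common attributes: Rel1 ∩ Rel2 = {BDE}.
Closure of {BDE}: D → C applies, adding C; C → F applies, adding F. So (BDE)⁺ = {BCDEF}.
This closure contains every attribute of Rel1, so Rel1 ∩ Rel2 → Rel1. The join is lossless.

Yes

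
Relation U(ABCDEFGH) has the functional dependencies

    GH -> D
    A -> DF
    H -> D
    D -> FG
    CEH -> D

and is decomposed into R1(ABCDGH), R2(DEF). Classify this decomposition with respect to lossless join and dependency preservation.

lossy but dependency-preserving

Lossless test: (D)⁺ = {DFG}, which is a superkey of neither fragment — lossy.
Dependency preservation: A → DF; D → FG; CEH → D are not contained in any single fragment, but the restricted closure of each left-hand side across the fragments still reaches the right-hand side; the remaining FDs each lie inside some fragment. All dependencies are preserved.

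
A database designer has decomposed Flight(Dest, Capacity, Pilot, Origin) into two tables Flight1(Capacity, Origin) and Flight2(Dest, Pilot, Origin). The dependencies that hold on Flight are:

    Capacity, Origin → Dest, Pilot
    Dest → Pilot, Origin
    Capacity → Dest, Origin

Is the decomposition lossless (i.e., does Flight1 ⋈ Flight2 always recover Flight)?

Common attributes: Flight1 ∩ Flight2 = {Origin}.
No dependency enlarges {Origin}, so (Origin)⁺ = {Origin}.
The closure contains neither all of Flight1 = {Capacity, Origin} nor all of Flight2 = {Dest, Pilot, Origin}, so the common attributes are not a superkey of either fragment. The join is lossy.

No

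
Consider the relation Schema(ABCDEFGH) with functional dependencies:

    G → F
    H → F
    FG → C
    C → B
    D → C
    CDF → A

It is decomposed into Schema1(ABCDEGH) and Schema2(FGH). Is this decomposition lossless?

Common attributes: Schema1 ∩ Schema2 = {GH}.
Closure of {GH}: G → F applies, adding F; FG → C applies, adding C; C → B applies, adding B. So (GH)⁺ = {BCFGH}.
This closure contains every attribute of Schema2, so Schema1 ∩ Schema2 → Schema2. The join is lossless.

Yes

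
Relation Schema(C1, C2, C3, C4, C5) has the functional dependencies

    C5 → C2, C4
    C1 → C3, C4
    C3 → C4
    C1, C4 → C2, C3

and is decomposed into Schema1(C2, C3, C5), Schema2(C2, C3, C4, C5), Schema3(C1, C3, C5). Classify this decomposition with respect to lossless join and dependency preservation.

lossless but not dependency-preserving

Lossless test (chase): Rows 1 and 2 agree on C5; apply C5→C2, C4 and equate their C2, C4 entries. Rows 1 and 3 agree on C5; apply C5→C2, C4 and equate their C2, C4 entries. Row 3 is now all distinguished symbols — the join is lossless.
Dependency preservation: the restricted closure of {C1, C4} across the fragments never reaches {C2, C3}, so C1, C4 → C2, C3 cannot be enforced without a join — not preserved.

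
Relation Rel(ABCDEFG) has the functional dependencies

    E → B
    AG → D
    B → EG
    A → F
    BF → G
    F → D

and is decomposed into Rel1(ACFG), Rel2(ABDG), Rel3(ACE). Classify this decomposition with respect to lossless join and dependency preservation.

lossy and not dependency-preserving

Lossless test (chase): Rows 1 and 2 agree on AG; apply AG→D and equate their D entries. Rows 1 and 2 agree on A; apply A→F and equate their F entries. Rows 1 and 3 agree on A; apply A→F and equate their F entries. Rows 1 and 3 agree on F; apply F→D and equate their D entries. No row becomes fully distinguished — the join is lossy.
Dependency preservation: the restricted closure of {E} across the fragments never reaches {B}, so E → B cannot be enforced without a join — not preserved.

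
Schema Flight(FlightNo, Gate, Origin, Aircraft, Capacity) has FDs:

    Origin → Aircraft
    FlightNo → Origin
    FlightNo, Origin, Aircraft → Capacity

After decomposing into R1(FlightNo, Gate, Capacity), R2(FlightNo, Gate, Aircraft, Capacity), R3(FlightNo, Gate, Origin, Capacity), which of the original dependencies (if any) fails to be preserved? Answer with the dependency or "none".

Check Origin → Aircraft: no single fragment contains all of {Origin, Aircraft}, and the restricted closure of {Origin} across the fragments never reaches {Aircraft}.
FlightNo → Origin is preserved.
FlightNo, Origin, Aircraft → Capacity is preserved.

Origin → Aircraft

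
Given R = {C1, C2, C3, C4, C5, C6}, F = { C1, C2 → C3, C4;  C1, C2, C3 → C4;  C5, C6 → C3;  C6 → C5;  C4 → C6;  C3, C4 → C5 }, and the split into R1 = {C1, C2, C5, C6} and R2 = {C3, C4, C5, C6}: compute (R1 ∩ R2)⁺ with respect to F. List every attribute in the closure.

R1 ∩ R2 = {C5, C6}.
C5, C6 → C3 applies, adding C3
Closure: {C3, C5, C6}.

C3, C5, C6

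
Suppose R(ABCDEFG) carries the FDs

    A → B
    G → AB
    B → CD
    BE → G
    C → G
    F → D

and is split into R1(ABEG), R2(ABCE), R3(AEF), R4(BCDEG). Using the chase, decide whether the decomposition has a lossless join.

Yes

Chase test. Columns are ABCDEFG; row i has aⱼ where attribute j ∈ Ri, else bᵢⱼ.
Initial tableau (one row per fragment):
  row 1: a1 a2 b13 b14 a5 b16 a7
  row 2: a1 a2 a3 b24 a5 b26 b27
  row 3: a1 b32 b33 b34 a5 a6 b37
  row 4: b41 a2 a3 a4 a5 b46 a7
Rows 1 and 3 agree on A; apply A→B and equate their B entries.
Rows 1 and 4 agree on G; apply G→AB and equate their AB entries.
Rows 1 and 2 agree on B; apply B→CD and equate their CD entries.
Rows 1 and 3 agree on B; apply B→CD and equate their CD entries.
Rows 1 and 4 agree on B; apply B→CD and equate their CD entries.
Rows 1 and 2 agree on BE; apply BE→G and equate their G entries.
Rows 1 and 3 agree on BE; apply BE→G and equate their G entries.
Row 3 is now all distinguished symbols — the join is lossless.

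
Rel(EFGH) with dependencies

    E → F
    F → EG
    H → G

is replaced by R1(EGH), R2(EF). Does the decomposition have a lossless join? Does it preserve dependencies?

Lossless test: (E)⁺ = {EFG}, which contains all of one fragment — lossless.
Dependency preservation: F → EG is not contained in any single fragment, but the restricted closure of its left-hand side across the fragments still reaches the right-hand side; the remaining FDs each lie inside some fragment. All dependencies are preserved.

lossless and dependency-preserving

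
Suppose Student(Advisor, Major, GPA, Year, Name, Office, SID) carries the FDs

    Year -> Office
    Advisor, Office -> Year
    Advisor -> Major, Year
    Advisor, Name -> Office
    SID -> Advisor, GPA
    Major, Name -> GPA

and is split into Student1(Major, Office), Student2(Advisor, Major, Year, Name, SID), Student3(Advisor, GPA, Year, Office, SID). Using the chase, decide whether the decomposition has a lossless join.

Yes

Chase test. Columns are Advisor, Major, GPA, Year, Name, Office, SID; row i has aⱼ where attribute j ∈ Studenti, else bᵢⱼ.
Initial tableau (one row per fragment):
  row 1: b11 a2 b13 b14 b15 a6 b17
  row 2: a1 a2 b23 a4 a5 b26 a7
  row 3: a1 b32 a3 a4 b35 a6 a7
Rows 2 and 3 agree on Year; apply Year→Office and equate their Office entries.
Rows 2 and 3 agree on Advisor; apply Advisor→Major, Year and equate their Major, Year entries.
Rows 2 and 3 agree on SID; apply SID→Advisor, GPA and equate their Advisor, GPA entries.
Row 2 is now all distinguished symbols — the join is lossless.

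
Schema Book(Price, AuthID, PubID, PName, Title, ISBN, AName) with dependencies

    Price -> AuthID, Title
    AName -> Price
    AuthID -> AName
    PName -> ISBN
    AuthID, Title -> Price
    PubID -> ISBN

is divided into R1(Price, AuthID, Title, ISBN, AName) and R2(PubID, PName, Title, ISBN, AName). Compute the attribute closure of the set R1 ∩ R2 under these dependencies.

R1 ∩ R2 = {Title, ISBN, AName}.
AName → Price applies, adding Price
Price → AuthID, Title applies, adding AuthID
Closure: {Price, AuthID, Title, ISBN, AName}.

Price, AuthID, Title, ISBN, AName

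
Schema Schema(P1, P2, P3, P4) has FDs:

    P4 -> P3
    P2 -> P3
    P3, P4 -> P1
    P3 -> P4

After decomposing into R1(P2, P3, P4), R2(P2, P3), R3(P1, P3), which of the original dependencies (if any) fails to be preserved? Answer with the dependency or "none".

P4 → P3 lies within R1.
P2 → P3 lies within R1.
P3, P4 → P1: restricted closure across fragments reaches P1.
P3 → P4 lies within R1.
Every dependency is enforceable on the fragments, so the decomposition is dependency-preserving.

none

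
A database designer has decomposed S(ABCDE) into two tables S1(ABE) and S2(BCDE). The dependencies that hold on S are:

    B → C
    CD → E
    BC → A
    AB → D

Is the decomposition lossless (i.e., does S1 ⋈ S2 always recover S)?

Yes

Common attributes: S1 ∩ S2 = {BE}.
Closure of {BE}: B → C applies, adding C; BC → A applies, adding A; AB → D applies, adding D. So (BE)⁺ = {ABCDE}.
This closure contains every attribute of S1, so S1 ∩ S2 → S1. The join is lossless.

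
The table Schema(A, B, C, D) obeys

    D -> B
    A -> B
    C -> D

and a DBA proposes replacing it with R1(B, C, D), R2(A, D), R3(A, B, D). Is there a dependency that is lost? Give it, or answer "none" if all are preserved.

none

D → B lies within R1.
A → B lies within R3.
C → D lies within R1.
Every dependency is enforceable on the fragments, so the decomposition is dependency-preserving.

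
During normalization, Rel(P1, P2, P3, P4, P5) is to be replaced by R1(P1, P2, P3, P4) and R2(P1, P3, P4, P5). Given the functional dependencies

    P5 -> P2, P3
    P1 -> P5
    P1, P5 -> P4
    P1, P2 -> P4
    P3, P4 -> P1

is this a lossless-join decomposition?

Common attributes: R1 ∩ R2 = {P1, P3, P4}.
Closure of {P1, P3, P4}: P1 → P5 applies, adding P5; P5 → P2, P3 applies, adding P2. So (P1, P3, P4)⁺ = {P1, P2, P3, P4, P5}.
This closure contains every attribute of R1, so R1 ∩ R2 → R1. The join is lossless.

Yes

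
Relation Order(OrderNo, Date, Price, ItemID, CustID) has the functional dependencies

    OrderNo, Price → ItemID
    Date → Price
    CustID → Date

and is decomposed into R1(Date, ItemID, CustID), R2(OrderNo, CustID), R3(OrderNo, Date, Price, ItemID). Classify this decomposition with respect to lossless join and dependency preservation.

Lossless test (chase): Rows 1 and 3 agree on Date; apply Date→Price and equate their Price entries. Rows 1 and 2 agree on CustID; apply CustID→Date and equate their Date entries. Rows 1 and 2 agree on Date; apply Date→Price and equate their Price entries. Rows 2 and 3 agree on OrderNo, Price; apply OrderNo, Price→ItemID and equate their ItemID entries. Row 2 is now all distinguished symbols — the join is lossless.
Dependency preservation: every FD's attributes lie within a single fragment, so each can be enforced locally — preserved.

lossless and dependency-preserving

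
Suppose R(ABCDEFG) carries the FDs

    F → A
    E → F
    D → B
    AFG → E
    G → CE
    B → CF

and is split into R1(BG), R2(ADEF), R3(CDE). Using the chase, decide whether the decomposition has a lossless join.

Chase test. Columns are ABCDEFG; row i has aⱼ where attribute j ∈ Ri, else bᵢⱼ.
Initial tableau (one row per fragment):
  row 1: b11 a2 b13 b14 b15 b16 a7
  row 2: a1 b22 b23 a4 a5 a6 b27
  row 3: b31 b32 a3 a4 a5 b36 b37
Rows 2 and 3 agree on E; apply E→F and equate their F entries.
Rows 2 and 3 agree on D; apply D→B and equate their B entries.
Rows 2 and 3 agree on B; apply B→CF and equate their CF entries.
Rows 2 and 3 agree on F; apply F→A and equate their A entries.
No row becomes fully distinguished — the join is lossy.

No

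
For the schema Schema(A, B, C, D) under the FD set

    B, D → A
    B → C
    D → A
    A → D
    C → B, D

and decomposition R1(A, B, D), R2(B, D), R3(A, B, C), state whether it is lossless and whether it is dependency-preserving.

Lossless test (chase): Rows 1 and 2 agree on B, D; apply B, D→A and equate their A entries. Rows 1 and 2 agree on B; apply B→C and equate their C entries. Rows 1 and 3 agree on B; apply B→C and equate their C entries. Rows 1 and 3 agree on A; apply A→D and equate their D entries. Row 1 is now all distinguished symbols — the join is lossless.
Dependency preservation: C → B, D is not contained in any single fragment, but the restricted closure of its left-hand side across the fragments still reaches the right-hand side; the remaining FDs each lie inside some fragment. All dependencies are preserved.

lossless and dependency-preserving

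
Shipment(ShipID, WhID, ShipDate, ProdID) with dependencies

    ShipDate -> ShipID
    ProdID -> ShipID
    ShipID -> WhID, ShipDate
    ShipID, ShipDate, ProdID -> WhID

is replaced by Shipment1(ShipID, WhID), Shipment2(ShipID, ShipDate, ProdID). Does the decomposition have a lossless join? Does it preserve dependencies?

Lossless test: (ShipID)⁺ = {ShipID, WhID, ShipDate}, which contains all of one fragment — lossless.
Dependency preservation: ShipID → WhID, ShipDate; ShipID, ShipDate, ProdID → WhID are not contained in any single fragment, but the restricted closure of each left-hand side across the fragments still reaches the right-hand side; the remaining FDs each lie inside some fragment. All dependencies are preserved.

lossless and dependency-preserving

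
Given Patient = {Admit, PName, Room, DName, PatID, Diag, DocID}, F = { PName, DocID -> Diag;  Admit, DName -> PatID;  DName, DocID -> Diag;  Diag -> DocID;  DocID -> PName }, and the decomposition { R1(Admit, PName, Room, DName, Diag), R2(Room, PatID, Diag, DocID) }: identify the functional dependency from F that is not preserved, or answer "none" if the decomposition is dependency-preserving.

Check Admit, DName → PatID: no single fragment contains all of {Admit, DName, PatID}, and the restricted closure of {Admit, DName} across the fragments never reaches {PatID}.
PName, DocID → Diag is preserved.
DName, DocID → Diag is preserved.
Diag → DocID is preserved.
DocID → PName is preserved.

Admit, DName -> PatID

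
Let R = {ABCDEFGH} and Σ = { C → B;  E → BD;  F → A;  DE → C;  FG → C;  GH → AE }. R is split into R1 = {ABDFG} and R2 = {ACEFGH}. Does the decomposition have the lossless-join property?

Common attributes: R1 ∩ R2 = {AFG}.
Closure of {AFG}: FG → C applies, adding C; C → B applies, adding B. So (AFG)⁺ = {ABCFG}.
The closure contains neither all of R1 = {ABDFG} nor all of R2 = {ACEFGH}, so the common attributes are not a superkey of either fragment. The join is lossy.

No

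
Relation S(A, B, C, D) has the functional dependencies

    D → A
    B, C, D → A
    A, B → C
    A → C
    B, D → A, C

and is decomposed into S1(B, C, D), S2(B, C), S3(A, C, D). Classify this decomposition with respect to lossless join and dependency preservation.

lossless and dependency-preserving

Lossless test (chase): Rows 1 and 3 agree on D; apply D→A and equate their A entries. Row 1 is now all distinguished symbols — the join is lossless.
Dependency preservation: B, C, D → A; A, B → C; B, D → A, C are not contained in any single fragment, but the restricted closure of each left-hand side across the fragments still reaches the right-hand side; the remaining FDs each lie inside some fragment. All dependencies are preserved.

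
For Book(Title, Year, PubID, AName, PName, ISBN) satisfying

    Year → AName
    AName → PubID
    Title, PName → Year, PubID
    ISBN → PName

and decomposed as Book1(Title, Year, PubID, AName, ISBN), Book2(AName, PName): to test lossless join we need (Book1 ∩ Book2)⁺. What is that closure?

PubID, AName

Book1 ∩ Book2 = {AName}.
AName → PubID applies, adding PubID
Closure: {PubID, AName}.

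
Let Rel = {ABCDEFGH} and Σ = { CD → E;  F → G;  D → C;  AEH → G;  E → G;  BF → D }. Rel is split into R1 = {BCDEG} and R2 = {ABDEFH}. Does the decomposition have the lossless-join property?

Common attributes: R1 ∩ R2 = {BDE}.
Closure of {BDE}: D → C applies, adding C; E → G applies, adding G. So (BDE)⁺ = {BCDEG}.
This closure contains every attribute of R1, so R1 ∩ R2 → R1. The join is lossless.

Yes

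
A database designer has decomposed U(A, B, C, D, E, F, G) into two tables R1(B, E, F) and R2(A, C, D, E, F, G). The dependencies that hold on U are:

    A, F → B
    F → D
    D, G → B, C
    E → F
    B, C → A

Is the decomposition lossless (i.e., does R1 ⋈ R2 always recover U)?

No

Common attributes: R1 ∩ R2 = {E, F}.
Closure of {E, F}: F → D applies, adding D. So (E, F)⁺ = {D, E, F}.
The closure contains neither all of R1 = {B, E, F} nor all of R2 = {A, C, D, E, F, G}, so the common attributes are not a superkey of either fragment. The join is lossy.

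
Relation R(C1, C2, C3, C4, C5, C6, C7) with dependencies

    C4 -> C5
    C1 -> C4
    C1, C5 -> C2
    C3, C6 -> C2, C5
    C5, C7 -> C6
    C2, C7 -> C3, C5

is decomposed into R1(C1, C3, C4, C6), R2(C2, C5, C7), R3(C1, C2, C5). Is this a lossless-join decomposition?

Chase test. Columns are C1, C2, C3, C4, C5, C6, C7; row i has aⱼ where attribute j ∈ Ri, else bᵢⱼ.
Initial tableau (one row per fragment):
  row 1: a1 b12 a3 a4 b15 a6 b17
  row 2: b21 a2 b23 b24 a5 b26 a7
  row 3: a1 a2 b33 b34 a5 b36 b37
Rows 1 and 3 agree on C1; apply C1→C4 and equate their C4 entries.
Rows 1 and 3 agree on C4; apply C4→C5 and equate their C5 entries.
Rows 1 and 3 agree on C1, C5; apply C1, C5→C2 and equate their C2 entries.
No row becomes fully distinguished — the join is lossy.

No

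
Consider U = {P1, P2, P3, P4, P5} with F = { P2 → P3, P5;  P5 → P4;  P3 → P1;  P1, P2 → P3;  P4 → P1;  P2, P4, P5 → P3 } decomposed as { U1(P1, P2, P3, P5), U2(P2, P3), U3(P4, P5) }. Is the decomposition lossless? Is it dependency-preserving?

Lossless test (chase): Rows 1 and 2 agree on P2; apply P2→P3, P5 and equate their P3, P5 entries. Rows 1 and 2 agree on P5; apply P5→P4 and equate their P4 entries. Rows 1 and 3 agree on P5; apply P5→P4 and equate their P4 entries. Rows 1 and 2 agree on P3; apply P3→P1 and equate their P1 entries. Rows 1 and 3 agree on P4; apply P4→P1 and equate their P1 entries. Row 1 is now all distinguished symbols — the join is lossless.
Dependency preservation: the restricted closure of {P4} across the fragments never reaches {P1}, so P4 → P1 cannot be enforced without a join — not preserved.

lossless but not dependency-preserving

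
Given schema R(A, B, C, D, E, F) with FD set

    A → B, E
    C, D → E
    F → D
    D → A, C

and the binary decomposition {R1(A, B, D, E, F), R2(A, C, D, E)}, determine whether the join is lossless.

Common attributes: R1 ∩ R2 = {A, D, E}.
Closure of {A, D, E}: A → B, E applies, adding B; D → A, C applies, adding C. So (A, D, E)⁺ = {A, B, C, D, E}.
This closure contains every attribute of R2, so R1 ∩ R2 → R2. The join is lossless.

Yes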